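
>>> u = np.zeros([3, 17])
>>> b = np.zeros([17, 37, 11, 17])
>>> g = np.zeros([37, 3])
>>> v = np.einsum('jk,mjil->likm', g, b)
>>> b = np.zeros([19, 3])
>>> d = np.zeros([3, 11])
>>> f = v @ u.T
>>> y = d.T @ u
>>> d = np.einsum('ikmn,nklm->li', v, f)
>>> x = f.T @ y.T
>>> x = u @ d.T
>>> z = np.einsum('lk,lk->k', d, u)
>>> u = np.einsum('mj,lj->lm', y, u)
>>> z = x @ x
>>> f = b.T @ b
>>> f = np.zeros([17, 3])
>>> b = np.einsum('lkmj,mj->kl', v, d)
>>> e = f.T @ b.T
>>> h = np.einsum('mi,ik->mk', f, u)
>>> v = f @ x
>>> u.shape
(3, 11)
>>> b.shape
(11, 17)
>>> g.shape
(37, 3)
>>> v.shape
(17, 3)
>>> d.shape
(3, 17)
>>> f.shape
(17, 3)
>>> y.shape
(11, 17)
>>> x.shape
(3, 3)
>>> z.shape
(3, 3)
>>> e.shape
(3, 11)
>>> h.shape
(17, 11)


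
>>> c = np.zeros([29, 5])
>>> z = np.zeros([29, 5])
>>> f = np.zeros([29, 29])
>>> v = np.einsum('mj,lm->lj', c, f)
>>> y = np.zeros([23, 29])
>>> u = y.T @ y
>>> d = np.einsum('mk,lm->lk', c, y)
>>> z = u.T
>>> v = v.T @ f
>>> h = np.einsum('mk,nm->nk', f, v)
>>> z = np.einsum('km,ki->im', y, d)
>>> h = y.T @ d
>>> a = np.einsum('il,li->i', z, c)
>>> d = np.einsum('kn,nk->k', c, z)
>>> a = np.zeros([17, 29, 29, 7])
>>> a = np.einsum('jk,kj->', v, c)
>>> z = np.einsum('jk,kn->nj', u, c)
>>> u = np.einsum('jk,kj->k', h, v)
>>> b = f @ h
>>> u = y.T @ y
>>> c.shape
(29, 5)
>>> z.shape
(5, 29)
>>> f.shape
(29, 29)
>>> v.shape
(5, 29)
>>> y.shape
(23, 29)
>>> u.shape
(29, 29)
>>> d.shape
(29,)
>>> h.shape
(29, 5)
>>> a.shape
()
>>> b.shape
(29, 5)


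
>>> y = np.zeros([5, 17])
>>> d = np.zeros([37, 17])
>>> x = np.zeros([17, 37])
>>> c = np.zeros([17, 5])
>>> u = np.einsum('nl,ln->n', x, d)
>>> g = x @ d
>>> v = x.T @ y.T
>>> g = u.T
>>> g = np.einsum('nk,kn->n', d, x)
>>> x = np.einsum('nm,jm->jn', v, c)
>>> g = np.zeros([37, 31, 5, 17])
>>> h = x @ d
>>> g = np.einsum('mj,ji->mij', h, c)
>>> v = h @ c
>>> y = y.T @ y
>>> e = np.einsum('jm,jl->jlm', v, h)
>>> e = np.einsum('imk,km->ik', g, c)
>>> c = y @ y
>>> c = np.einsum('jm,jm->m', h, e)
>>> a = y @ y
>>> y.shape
(17, 17)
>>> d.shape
(37, 17)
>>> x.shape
(17, 37)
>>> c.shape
(17,)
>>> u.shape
(17,)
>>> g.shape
(17, 5, 17)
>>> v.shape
(17, 5)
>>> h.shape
(17, 17)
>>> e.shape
(17, 17)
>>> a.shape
(17, 17)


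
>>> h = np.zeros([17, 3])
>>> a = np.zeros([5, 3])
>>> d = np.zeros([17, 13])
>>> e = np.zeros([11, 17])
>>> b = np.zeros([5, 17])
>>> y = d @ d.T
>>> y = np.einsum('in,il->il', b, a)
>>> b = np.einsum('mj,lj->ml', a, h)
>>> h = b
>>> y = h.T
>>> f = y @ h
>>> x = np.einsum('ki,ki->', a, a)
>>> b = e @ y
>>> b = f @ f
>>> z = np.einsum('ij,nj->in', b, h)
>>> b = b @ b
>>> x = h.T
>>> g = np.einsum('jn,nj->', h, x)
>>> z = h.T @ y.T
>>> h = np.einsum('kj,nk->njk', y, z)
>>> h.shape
(17, 5, 17)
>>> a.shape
(5, 3)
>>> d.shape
(17, 13)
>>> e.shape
(11, 17)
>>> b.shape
(17, 17)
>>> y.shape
(17, 5)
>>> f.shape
(17, 17)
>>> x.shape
(17, 5)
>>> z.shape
(17, 17)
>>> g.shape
()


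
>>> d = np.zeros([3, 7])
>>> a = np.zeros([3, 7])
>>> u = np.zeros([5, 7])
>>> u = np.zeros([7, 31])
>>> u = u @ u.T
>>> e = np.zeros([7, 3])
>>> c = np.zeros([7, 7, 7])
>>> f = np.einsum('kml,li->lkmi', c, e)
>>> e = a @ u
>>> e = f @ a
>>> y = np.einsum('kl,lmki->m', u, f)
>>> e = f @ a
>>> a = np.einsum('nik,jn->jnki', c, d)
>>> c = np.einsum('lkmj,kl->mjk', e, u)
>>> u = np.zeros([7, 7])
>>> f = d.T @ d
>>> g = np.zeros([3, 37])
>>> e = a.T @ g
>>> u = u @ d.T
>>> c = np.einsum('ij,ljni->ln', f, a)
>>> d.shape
(3, 7)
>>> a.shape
(3, 7, 7, 7)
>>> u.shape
(7, 3)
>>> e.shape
(7, 7, 7, 37)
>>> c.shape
(3, 7)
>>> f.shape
(7, 7)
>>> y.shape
(7,)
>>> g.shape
(3, 37)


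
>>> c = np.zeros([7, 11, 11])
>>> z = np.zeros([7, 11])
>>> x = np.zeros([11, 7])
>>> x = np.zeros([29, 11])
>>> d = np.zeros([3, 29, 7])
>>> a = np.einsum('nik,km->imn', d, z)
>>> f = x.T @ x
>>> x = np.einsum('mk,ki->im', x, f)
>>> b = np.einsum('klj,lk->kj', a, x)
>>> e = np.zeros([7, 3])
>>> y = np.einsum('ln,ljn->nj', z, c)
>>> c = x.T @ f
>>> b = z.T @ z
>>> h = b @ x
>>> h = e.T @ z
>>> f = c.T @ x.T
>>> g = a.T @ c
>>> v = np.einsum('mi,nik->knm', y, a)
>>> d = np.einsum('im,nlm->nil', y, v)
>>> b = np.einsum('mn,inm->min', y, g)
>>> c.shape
(29, 11)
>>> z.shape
(7, 11)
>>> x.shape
(11, 29)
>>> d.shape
(3, 11, 29)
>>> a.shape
(29, 11, 3)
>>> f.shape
(11, 11)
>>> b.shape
(11, 3, 11)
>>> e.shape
(7, 3)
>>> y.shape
(11, 11)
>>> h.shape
(3, 11)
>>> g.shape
(3, 11, 11)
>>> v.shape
(3, 29, 11)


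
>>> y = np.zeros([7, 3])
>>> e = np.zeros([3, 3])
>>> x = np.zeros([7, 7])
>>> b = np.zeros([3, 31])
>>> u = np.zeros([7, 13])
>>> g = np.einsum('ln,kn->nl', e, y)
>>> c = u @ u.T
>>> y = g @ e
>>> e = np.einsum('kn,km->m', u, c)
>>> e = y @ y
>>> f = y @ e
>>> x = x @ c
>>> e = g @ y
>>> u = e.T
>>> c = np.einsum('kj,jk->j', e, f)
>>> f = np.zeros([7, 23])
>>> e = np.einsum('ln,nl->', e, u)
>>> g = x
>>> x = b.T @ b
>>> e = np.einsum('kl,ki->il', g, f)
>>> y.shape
(3, 3)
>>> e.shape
(23, 7)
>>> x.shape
(31, 31)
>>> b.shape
(3, 31)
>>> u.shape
(3, 3)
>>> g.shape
(7, 7)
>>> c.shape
(3,)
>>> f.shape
(7, 23)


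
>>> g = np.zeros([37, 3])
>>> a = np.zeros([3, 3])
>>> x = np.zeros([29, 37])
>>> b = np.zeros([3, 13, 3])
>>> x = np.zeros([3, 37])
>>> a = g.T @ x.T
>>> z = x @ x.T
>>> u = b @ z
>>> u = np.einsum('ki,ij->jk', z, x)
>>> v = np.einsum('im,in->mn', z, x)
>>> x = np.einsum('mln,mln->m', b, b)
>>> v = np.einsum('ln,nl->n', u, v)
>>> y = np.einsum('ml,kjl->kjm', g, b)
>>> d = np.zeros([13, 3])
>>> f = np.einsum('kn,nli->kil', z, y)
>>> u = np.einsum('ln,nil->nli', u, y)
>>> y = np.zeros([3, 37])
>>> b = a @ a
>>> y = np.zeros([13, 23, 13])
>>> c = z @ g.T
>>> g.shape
(37, 3)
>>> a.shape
(3, 3)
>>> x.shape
(3,)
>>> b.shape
(3, 3)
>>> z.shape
(3, 3)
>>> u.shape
(3, 37, 13)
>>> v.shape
(3,)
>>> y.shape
(13, 23, 13)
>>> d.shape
(13, 3)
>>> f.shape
(3, 37, 13)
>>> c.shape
(3, 37)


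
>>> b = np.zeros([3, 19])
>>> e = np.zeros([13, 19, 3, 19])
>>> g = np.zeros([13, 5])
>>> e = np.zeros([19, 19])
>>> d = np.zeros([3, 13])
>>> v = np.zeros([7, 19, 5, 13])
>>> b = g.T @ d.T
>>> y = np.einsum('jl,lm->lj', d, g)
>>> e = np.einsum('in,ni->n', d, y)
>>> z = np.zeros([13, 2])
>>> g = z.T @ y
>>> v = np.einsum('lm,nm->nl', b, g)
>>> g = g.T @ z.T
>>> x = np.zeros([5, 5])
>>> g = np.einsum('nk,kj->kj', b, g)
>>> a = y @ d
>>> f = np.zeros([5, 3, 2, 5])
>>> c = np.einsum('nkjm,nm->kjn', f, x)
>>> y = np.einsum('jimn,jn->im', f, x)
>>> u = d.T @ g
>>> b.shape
(5, 3)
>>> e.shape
(13,)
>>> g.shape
(3, 13)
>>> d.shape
(3, 13)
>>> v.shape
(2, 5)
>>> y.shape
(3, 2)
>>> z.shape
(13, 2)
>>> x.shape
(5, 5)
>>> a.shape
(13, 13)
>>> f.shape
(5, 3, 2, 5)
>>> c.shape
(3, 2, 5)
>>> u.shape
(13, 13)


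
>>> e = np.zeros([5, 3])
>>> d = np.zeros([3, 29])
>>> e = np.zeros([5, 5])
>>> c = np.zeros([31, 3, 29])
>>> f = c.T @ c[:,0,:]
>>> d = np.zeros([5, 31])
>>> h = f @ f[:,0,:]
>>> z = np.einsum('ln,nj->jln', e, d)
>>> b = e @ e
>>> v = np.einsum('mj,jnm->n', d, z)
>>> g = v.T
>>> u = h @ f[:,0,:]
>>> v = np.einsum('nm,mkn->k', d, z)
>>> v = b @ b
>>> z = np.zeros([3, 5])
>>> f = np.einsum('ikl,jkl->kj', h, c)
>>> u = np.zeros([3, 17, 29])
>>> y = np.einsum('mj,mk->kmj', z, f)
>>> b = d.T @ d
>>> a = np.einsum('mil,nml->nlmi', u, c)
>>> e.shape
(5, 5)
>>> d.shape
(5, 31)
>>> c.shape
(31, 3, 29)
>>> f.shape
(3, 31)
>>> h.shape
(29, 3, 29)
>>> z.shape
(3, 5)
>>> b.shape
(31, 31)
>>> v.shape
(5, 5)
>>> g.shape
(5,)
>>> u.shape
(3, 17, 29)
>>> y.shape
(31, 3, 5)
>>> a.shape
(31, 29, 3, 17)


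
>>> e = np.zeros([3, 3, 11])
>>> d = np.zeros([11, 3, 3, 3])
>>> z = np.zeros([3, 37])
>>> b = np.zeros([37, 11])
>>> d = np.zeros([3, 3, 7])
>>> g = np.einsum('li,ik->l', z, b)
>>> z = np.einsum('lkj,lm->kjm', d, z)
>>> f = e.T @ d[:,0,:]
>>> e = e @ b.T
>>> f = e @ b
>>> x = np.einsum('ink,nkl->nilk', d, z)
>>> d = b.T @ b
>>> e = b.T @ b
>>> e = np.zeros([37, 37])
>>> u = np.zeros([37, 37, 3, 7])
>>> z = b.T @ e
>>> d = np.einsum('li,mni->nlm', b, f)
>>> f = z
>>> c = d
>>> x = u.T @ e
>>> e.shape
(37, 37)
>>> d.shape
(3, 37, 3)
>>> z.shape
(11, 37)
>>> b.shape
(37, 11)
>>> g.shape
(3,)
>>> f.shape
(11, 37)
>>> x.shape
(7, 3, 37, 37)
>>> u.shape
(37, 37, 3, 7)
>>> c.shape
(3, 37, 3)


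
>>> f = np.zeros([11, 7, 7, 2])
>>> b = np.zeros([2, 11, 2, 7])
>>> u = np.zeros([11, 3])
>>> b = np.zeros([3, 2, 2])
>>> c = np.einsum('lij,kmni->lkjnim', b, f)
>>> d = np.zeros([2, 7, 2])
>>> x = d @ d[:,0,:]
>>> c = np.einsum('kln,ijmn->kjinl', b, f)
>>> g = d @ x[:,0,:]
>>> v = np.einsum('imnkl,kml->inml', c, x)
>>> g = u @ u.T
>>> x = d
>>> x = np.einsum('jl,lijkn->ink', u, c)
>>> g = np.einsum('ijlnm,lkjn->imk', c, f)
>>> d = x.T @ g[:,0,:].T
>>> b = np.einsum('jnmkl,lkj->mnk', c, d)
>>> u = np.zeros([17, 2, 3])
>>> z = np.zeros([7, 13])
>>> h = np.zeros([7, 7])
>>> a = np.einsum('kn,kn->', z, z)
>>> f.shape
(11, 7, 7, 2)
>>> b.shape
(11, 7, 2)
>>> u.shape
(17, 2, 3)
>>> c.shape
(3, 7, 11, 2, 2)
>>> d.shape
(2, 2, 3)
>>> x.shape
(7, 2, 2)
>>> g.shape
(3, 2, 7)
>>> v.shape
(3, 11, 7, 2)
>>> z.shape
(7, 13)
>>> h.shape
(7, 7)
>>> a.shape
()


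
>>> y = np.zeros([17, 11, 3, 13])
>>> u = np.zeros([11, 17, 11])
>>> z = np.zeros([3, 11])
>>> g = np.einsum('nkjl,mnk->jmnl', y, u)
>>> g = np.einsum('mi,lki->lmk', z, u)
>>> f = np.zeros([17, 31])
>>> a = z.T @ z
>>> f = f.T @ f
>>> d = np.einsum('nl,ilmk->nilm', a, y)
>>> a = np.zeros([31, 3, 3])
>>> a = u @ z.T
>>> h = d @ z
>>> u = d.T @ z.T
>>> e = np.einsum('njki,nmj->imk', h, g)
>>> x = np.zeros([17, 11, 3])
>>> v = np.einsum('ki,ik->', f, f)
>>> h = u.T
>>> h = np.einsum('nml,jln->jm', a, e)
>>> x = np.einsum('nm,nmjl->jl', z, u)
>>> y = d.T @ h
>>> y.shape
(3, 11, 17, 17)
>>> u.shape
(3, 11, 17, 3)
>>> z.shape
(3, 11)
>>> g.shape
(11, 3, 17)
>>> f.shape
(31, 31)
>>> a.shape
(11, 17, 3)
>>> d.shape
(11, 17, 11, 3)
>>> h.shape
(11, 17)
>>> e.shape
(11, 3, 11)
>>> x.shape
(17, 3)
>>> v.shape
()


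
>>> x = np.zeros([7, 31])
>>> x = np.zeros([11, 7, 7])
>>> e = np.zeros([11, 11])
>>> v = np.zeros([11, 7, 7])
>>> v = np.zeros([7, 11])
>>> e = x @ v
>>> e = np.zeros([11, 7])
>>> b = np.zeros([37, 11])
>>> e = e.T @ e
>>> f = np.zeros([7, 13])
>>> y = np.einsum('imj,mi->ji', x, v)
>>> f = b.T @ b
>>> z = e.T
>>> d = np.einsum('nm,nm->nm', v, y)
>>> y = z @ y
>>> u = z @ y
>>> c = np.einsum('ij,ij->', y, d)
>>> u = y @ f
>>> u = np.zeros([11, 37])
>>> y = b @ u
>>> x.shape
(11, 7, 7)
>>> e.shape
(7, 7)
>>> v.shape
(7, 11)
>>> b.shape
(37, 11)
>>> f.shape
(11, 11)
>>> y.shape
(37, 37)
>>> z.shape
(7, 7)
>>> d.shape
(7, 11)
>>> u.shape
(11, 37)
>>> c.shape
()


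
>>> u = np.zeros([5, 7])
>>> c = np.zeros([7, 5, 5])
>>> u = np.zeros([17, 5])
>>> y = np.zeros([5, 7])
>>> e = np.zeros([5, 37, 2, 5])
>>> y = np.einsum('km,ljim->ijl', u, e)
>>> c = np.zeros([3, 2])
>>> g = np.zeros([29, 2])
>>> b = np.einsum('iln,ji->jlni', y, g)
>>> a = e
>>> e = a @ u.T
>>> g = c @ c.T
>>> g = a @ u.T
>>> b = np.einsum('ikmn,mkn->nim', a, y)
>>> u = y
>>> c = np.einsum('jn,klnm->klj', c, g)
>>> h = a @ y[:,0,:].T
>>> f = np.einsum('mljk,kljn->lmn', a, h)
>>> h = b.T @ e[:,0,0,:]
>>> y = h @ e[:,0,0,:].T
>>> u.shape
(2, 37, 5)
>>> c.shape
(5, 37, 3)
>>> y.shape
(2, 5, 5)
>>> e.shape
(5, 37, 2, 17)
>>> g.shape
(5, 37, 2, 17)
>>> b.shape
(5, 5, 2)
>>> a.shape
(5, 37, 2, 5)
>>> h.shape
(2, 5, 17)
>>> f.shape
(37, 5, 2)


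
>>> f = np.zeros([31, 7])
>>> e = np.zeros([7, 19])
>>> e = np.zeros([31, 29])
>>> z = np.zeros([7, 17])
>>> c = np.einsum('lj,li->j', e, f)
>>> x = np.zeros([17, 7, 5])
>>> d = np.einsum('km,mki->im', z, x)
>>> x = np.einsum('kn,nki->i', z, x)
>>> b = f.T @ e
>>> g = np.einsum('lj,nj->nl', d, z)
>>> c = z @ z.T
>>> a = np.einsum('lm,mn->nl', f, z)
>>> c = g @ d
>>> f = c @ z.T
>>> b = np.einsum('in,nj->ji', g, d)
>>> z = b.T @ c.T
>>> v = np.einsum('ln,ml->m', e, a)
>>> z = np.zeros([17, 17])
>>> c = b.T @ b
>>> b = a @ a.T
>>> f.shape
(7, 7)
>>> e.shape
(31, 29)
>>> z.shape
(17, 17)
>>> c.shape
(7, 7)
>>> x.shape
(5,)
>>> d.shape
(5, 17)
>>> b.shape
(17, 17)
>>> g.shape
(7, 5)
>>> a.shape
(17, 31)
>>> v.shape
(17,)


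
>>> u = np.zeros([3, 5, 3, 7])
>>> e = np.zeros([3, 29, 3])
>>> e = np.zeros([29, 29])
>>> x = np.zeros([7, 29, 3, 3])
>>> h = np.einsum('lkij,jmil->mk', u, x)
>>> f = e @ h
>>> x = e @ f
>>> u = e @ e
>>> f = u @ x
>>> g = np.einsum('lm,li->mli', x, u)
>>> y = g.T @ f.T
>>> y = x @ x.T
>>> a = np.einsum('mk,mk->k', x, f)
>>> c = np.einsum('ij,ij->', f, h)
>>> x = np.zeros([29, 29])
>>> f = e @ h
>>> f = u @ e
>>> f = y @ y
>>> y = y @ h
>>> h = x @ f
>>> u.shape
(29, 29)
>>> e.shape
(29, 29)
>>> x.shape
(29, 29)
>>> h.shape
(29, 29)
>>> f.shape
(29, 29)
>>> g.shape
(5, 29, 29)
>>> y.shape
(29, 5)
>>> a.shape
(5,)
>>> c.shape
()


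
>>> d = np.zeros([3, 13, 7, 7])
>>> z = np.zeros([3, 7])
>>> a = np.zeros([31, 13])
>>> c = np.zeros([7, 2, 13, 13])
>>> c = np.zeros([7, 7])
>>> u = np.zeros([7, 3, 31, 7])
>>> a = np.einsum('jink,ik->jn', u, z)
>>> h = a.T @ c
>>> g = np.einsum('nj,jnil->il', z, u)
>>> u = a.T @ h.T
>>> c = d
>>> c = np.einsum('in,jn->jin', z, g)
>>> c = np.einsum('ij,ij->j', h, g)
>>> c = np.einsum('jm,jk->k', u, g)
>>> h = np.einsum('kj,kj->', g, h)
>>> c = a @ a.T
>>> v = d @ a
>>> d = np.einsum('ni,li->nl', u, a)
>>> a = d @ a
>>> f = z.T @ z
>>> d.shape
(31, 7)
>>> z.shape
(3, 7)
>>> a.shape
(31, 31)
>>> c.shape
(7, 7)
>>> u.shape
(31, 31)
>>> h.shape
()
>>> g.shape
(31, 7)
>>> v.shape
(3, 13, 7, 31)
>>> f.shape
(7, 7)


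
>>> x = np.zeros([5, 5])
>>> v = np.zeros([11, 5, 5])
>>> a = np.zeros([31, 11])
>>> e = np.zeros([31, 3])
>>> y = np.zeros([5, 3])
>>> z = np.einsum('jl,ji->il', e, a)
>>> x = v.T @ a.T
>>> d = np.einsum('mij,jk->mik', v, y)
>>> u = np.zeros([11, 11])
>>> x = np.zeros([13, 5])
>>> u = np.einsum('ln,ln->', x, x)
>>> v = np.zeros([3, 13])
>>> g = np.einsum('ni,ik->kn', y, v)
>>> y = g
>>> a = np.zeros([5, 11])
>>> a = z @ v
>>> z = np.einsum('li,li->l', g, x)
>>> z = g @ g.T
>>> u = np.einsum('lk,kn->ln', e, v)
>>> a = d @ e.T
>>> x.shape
(13, 5)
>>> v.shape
(3, 13)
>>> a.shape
(11, 5, 31)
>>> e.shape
(31, 3)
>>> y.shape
(13, 5)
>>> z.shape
(13, 13)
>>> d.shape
(11, 5, 3)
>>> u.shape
(31, 13)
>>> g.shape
(13, 5)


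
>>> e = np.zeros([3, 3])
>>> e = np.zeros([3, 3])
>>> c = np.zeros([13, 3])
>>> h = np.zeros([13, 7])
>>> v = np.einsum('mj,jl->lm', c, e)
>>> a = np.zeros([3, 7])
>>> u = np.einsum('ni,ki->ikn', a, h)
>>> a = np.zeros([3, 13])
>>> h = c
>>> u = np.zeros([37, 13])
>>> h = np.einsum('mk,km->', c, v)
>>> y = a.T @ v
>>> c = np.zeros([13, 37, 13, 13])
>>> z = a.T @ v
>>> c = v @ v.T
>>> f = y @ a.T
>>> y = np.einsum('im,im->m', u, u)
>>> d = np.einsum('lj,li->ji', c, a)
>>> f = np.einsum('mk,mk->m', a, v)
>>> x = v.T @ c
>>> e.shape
(3, 3)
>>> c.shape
(3, 3)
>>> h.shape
()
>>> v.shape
(3, 13)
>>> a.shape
(3, 13)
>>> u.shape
(37, 13)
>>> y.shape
(13,)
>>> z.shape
(13, 13)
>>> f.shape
(3,)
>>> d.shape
(3, 13)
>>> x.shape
(13, 3)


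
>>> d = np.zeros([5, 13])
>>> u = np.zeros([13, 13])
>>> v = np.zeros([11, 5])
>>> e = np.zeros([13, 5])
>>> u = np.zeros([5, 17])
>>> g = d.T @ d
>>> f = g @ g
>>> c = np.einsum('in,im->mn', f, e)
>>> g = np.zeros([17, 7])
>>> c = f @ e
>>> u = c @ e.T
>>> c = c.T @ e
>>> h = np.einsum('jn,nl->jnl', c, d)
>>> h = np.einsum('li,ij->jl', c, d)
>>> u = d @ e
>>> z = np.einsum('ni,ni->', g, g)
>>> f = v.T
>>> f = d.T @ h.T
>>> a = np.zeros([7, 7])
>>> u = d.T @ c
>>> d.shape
(5, 13)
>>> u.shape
(13, 5)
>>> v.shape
(11, 5)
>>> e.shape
(13, 5)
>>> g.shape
(17, 7)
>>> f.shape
(13, 13)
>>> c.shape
(5, 5)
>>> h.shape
(13, 5)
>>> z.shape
()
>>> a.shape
(7, 7)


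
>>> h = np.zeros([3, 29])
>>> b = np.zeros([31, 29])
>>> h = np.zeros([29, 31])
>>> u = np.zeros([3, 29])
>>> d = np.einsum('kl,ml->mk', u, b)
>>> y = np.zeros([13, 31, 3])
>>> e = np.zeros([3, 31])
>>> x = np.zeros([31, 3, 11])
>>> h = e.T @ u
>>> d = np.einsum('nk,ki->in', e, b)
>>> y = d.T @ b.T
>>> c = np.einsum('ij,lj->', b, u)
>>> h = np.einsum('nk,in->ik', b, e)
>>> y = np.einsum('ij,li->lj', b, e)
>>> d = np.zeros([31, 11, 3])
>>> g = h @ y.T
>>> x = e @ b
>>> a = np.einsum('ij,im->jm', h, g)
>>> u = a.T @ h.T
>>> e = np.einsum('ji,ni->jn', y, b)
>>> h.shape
(3, 29)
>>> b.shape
(31, 29)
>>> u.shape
(3, 3)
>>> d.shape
(31, 11, 3)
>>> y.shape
(3, 29)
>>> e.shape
(3, 31)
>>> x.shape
(3, 29)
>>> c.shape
()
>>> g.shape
(3, 3)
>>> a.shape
(29, 3)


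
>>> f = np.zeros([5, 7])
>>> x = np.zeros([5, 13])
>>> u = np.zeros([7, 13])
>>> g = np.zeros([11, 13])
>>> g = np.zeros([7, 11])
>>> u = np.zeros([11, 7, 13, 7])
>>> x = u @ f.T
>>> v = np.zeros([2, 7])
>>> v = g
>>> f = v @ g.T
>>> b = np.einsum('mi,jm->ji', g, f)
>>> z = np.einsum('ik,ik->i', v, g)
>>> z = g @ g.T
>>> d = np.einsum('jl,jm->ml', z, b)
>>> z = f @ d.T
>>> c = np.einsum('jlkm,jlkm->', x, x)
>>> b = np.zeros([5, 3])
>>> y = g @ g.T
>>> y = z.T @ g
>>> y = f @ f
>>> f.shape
(7, 7)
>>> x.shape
(11, 7, 13, 5)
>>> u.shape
(11, 7, 13, 7)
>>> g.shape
(7, 11)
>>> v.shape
(7, 11)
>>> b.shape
(5, 3)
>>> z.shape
(7, 11)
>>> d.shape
(11, 7)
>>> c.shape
()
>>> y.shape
(7, 7)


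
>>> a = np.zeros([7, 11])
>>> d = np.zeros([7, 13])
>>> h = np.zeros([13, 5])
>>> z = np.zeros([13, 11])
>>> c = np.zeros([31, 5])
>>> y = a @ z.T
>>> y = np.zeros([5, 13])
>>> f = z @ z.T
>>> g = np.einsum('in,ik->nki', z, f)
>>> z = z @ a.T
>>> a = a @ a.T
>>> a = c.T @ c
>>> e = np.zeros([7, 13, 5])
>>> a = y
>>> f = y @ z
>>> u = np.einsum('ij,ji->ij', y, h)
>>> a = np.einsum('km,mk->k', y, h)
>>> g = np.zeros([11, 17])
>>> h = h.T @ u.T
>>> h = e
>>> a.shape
(5,)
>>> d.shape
(7, 13)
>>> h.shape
(7, 13, 5)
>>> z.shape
(13, 7)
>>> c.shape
(31, 5)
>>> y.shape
(5, 13)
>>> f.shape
(5, 7)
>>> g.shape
(11, 17)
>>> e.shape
(7, 13, 5)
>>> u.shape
(5, 13)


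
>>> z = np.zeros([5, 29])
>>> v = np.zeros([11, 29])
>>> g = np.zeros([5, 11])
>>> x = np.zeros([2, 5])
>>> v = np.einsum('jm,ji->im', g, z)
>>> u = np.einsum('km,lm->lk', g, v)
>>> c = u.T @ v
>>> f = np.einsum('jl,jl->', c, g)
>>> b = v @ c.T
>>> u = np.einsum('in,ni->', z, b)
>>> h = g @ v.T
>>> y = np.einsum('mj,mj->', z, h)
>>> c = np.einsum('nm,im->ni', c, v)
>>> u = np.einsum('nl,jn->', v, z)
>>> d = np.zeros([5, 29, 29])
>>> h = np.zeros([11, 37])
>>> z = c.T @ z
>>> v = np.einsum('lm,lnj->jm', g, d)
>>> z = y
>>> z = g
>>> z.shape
(5, 11)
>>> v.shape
(29, 11)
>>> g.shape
(5, 11)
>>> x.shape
(2, 5)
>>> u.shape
()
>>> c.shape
(5, 29)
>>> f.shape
()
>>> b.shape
(29, 5)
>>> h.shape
(11, 37)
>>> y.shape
()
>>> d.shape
(5, 29, 29)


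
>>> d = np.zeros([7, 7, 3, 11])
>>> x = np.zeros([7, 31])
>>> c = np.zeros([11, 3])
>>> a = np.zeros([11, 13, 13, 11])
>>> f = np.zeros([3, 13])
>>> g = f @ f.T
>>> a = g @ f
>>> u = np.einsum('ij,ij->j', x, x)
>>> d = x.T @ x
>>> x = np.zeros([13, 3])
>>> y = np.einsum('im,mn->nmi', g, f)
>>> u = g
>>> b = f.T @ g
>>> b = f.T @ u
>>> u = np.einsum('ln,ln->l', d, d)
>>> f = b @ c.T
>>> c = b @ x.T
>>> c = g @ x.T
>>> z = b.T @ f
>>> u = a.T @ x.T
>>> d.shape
(31, 31)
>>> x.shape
(13, 3)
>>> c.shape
(3, 13)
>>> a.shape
(3, 13)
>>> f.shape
(13, 11)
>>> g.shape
(3, 3)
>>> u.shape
(13, 13)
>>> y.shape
(13, 3, 3)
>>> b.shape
(13, 3)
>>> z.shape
(3, 11)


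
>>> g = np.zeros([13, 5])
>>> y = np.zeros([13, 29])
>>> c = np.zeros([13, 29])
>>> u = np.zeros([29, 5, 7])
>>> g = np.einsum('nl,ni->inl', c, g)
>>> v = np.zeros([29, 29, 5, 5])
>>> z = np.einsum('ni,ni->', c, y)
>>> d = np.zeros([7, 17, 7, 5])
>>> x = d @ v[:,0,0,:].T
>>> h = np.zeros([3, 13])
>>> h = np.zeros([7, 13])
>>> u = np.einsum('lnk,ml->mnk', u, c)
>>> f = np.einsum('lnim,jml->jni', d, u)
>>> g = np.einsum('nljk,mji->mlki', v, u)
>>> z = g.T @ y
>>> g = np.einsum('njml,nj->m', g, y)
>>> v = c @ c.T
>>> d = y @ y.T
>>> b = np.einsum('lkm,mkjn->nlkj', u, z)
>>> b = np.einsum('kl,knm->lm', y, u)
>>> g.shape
(5,)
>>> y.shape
(13, 29)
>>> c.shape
(13, 29)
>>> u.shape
(13, 5, 7)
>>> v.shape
(13, 13)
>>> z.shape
(7, 5, 29, 29)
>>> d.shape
(13, 13)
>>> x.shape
(7, 17, 7, 29)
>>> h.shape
(7, 13)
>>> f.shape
(13, 17, 7)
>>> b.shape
(29, 7)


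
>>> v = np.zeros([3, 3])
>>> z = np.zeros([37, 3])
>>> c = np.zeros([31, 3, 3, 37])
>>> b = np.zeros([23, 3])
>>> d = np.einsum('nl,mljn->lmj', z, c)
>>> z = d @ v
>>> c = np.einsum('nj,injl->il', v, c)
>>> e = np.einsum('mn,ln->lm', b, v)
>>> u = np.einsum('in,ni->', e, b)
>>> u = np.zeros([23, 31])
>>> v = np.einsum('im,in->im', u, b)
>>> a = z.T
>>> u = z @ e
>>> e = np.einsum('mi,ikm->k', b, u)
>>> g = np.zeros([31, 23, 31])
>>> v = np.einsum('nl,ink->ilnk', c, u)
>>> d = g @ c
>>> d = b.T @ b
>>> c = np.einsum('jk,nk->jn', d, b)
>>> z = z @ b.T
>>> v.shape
(3, 37, 31, 23)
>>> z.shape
(3, 31, 23)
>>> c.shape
(3, 23)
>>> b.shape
(23, 3)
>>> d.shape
(3, 3)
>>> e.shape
(31,)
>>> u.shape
(3, 31, 23)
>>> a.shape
(3, 31, 3)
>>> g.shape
(31, 23, 31)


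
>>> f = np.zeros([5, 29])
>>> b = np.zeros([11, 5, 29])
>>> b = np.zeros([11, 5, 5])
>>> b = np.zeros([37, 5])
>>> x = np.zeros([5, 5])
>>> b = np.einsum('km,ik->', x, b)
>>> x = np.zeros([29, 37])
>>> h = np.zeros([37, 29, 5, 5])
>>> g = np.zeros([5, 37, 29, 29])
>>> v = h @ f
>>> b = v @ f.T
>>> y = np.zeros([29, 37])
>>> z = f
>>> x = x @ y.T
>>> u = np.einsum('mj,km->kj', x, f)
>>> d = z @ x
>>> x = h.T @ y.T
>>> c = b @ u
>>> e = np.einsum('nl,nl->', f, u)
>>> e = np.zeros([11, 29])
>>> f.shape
(5, 29)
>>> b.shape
(37, 29, 5, 5)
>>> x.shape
(5, 5, 29, 29)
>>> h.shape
(37, 29, 5, 5)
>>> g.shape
(5, 37, 29, 29)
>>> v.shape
(37, 29, 5, 29)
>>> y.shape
(29, 37)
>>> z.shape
(5, 29)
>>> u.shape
(5, 29)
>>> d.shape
(5, 29)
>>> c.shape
(37, 29, 5, 29)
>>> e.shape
(11, 29)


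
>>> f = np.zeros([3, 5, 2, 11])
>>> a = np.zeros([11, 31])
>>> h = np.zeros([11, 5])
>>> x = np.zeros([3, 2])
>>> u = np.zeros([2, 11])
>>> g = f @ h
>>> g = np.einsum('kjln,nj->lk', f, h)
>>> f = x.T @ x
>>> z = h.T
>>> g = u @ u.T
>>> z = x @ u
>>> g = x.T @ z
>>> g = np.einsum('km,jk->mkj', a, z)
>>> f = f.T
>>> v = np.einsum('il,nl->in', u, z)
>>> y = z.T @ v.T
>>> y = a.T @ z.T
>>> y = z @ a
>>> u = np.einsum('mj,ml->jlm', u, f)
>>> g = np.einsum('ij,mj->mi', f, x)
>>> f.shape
(2, 2)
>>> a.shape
(11, 31)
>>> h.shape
(11, 5)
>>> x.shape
(3, 2)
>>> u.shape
(11, 2, 2)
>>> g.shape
(3, 2)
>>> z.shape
(3, 11)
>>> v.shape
(2, 3)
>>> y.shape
(3, 31)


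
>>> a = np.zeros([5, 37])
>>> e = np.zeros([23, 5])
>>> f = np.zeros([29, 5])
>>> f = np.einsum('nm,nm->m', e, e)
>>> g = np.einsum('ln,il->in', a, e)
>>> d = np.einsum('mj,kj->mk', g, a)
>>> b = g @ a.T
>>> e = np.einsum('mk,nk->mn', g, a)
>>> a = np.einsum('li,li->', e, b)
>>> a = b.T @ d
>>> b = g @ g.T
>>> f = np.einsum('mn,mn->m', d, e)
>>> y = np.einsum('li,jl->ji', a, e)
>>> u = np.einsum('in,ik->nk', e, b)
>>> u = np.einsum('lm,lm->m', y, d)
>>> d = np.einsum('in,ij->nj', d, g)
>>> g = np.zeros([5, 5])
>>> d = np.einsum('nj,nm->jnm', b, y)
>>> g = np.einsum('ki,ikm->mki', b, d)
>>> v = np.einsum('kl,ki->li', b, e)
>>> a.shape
(5, 5)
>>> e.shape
(23, 5)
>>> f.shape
(23,)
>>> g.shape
(5, 23, 23)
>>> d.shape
(23, 23, 5)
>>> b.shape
(23, 23)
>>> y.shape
(23, 5)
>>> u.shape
(5,)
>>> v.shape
(23, 5)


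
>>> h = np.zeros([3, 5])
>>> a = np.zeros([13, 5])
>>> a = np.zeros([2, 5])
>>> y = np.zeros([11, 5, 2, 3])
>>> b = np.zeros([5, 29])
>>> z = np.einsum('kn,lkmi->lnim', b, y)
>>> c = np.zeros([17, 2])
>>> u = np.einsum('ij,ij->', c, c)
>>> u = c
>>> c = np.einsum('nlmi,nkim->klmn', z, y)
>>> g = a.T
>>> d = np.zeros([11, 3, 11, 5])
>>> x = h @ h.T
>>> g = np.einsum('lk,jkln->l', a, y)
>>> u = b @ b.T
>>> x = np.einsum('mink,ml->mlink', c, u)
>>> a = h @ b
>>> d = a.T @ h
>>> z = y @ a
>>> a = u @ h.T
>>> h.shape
(3, 5)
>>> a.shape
(5, 3)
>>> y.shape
(11, 5, 2, 3)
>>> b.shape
(5, 29)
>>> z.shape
(11, 5, 2, 29)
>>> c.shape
(5, 29, 3, 11)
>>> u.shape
(5, 5)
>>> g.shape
(2,)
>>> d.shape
(29, 5)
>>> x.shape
(5, 5, 29, 3, 11)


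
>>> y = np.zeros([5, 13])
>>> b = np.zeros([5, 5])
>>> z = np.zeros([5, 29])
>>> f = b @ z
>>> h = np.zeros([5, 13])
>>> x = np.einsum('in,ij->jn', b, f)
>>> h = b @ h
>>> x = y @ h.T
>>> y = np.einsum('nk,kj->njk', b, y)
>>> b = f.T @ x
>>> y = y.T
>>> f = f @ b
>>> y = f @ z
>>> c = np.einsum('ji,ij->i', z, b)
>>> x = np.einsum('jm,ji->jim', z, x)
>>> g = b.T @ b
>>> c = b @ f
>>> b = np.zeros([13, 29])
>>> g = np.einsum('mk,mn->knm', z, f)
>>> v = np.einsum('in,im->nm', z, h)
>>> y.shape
(5, 29)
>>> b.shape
(13, 29)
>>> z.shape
(5, 29)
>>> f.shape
(5, 5)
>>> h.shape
(5, 13)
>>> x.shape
(5, 5, 29)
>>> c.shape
(29, 5)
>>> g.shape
(29, 5, 5)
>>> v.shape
(29, 13)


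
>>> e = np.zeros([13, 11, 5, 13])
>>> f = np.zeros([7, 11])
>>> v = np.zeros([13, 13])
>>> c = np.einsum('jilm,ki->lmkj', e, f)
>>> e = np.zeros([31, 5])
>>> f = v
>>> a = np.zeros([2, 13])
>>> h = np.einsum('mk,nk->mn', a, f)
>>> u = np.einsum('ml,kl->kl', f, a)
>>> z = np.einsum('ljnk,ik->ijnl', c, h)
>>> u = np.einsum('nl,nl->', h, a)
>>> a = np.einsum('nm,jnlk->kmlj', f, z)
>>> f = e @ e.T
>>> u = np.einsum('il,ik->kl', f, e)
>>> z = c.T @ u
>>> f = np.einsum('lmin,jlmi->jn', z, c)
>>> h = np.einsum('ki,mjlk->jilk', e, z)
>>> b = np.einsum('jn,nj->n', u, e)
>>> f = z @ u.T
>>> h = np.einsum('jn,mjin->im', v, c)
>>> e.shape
(31, 5)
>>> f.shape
(13, 7, 13, 5)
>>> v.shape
(13, 13)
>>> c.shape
(5, 13, 7, 13)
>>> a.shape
(5, 13, 7, 2)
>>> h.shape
(7, 5)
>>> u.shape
(5, 31)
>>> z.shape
(13, 7, 13, 31)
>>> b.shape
(31,)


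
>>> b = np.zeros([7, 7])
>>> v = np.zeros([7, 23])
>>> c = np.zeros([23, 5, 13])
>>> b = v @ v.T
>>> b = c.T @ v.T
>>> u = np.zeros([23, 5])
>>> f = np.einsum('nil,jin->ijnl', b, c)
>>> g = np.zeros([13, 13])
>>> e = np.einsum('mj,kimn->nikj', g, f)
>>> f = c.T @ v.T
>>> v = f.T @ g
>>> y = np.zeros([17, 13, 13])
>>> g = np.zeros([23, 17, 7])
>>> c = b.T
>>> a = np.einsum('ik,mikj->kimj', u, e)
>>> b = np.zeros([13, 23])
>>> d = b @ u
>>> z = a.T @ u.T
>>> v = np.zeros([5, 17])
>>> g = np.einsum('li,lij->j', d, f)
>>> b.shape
(13, 23)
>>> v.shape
(5, 17)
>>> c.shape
(7, 5, 13)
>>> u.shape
(23, 5)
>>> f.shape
(13, 5, 7)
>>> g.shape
(7,)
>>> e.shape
(7, 23, 5, 13)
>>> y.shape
(17, 13, 13)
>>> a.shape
(5, 23, 7, 13)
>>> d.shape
(13, 5)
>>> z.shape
(13, 7, 23, 23)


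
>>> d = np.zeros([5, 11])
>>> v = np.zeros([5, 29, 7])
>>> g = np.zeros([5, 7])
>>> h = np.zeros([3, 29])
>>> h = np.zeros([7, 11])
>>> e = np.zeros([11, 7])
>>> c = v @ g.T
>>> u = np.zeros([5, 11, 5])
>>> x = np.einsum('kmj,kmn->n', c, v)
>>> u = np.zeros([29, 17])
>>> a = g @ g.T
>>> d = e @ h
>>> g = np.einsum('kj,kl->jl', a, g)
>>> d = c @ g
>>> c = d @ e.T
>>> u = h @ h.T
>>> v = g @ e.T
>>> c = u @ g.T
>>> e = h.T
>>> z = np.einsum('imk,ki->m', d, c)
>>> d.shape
(5, 29, 7)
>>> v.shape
(5, 11)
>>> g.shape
(5, 7)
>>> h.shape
(7, 11)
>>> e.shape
(11, 7)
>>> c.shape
(7, 5)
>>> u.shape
(7, 7)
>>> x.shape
(7,)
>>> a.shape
(5, 5)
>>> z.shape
(29,)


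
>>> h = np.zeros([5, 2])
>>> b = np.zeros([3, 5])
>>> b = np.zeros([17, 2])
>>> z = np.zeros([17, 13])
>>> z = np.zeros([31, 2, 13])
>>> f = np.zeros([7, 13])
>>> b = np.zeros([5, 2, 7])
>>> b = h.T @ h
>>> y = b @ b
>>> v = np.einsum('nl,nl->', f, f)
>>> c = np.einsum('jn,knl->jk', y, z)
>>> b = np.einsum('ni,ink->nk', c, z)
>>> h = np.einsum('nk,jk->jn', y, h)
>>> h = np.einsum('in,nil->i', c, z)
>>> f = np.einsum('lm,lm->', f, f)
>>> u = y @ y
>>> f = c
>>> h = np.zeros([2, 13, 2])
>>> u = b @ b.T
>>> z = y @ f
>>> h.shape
(2, 13, 2)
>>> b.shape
(2, 13)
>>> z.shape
(2, 31)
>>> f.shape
(2, 31)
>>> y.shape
(2, 2)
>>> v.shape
()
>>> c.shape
(2, 31)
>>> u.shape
(2, 2)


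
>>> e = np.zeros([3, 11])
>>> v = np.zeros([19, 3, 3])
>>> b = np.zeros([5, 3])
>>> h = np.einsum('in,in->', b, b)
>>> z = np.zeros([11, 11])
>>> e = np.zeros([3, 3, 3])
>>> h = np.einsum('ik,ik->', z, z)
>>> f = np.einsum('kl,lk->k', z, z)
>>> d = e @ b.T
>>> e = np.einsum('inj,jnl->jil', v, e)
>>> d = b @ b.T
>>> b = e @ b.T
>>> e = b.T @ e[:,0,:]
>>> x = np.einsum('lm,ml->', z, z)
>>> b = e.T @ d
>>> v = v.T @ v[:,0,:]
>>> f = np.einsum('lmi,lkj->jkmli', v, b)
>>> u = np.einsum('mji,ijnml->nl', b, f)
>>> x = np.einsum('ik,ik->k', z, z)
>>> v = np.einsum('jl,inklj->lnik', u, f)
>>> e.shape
(5, 19, 3)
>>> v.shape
(3, 19, 5, 3)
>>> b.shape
(3, 19, 5)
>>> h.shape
()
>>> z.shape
(11, 11)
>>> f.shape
(5, 19, 3, 3, 3)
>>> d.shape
(5, 5)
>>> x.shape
(11,)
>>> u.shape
(3, 3)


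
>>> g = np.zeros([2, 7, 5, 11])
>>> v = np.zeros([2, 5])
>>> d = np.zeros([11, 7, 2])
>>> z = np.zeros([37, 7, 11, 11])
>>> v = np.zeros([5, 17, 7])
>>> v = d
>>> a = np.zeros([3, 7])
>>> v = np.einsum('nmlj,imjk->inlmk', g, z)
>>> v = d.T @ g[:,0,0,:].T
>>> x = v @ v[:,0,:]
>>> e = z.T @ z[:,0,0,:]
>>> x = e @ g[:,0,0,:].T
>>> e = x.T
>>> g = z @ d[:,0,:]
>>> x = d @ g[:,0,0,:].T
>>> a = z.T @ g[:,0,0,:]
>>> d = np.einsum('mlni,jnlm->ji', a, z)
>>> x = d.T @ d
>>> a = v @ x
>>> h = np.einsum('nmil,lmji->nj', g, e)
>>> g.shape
(37, 7, 11, 2)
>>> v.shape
(2, 7, 2)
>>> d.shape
(37, 2)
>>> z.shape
(37, 7, 11, 11)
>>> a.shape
(2, 7, 2)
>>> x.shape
(2, 2)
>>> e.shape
(2, 7, 11, 11)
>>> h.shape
(37, 11)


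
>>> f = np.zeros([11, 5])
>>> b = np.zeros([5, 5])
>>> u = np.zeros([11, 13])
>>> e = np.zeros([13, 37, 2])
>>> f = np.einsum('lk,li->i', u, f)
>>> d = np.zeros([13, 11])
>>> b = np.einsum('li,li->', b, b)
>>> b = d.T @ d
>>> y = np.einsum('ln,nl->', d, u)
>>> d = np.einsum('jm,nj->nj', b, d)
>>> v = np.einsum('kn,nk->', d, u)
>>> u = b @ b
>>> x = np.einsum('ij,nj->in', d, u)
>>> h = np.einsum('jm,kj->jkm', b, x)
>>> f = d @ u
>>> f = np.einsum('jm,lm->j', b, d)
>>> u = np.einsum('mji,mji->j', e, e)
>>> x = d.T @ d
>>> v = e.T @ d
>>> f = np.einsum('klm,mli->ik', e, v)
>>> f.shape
(11, 13)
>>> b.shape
(11, 11)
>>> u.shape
(37,)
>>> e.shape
(13, 37, 2)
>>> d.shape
(13, 11)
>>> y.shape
()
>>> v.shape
(2, 37, 11)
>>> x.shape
(11, 11)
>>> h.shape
(11, 13, 11)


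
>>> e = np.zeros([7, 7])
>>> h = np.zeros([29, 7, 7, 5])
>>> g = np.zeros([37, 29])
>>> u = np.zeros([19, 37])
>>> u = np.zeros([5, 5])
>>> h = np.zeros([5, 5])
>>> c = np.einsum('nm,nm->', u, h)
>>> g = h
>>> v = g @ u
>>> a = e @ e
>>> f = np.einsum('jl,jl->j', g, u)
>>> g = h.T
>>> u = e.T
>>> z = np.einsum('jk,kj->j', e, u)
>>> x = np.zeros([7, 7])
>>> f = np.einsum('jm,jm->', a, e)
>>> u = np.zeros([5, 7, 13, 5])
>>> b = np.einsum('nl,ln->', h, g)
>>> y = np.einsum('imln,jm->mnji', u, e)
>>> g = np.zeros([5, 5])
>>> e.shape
(7, 7)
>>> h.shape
(5, 5)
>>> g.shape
(5, 5)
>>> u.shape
(5, 7, 13, 5)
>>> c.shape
()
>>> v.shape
(5, 5)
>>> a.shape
(7, 7)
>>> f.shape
()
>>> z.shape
(7,)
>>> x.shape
(7, 7)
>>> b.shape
()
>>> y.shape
(7, 5, 7, 5)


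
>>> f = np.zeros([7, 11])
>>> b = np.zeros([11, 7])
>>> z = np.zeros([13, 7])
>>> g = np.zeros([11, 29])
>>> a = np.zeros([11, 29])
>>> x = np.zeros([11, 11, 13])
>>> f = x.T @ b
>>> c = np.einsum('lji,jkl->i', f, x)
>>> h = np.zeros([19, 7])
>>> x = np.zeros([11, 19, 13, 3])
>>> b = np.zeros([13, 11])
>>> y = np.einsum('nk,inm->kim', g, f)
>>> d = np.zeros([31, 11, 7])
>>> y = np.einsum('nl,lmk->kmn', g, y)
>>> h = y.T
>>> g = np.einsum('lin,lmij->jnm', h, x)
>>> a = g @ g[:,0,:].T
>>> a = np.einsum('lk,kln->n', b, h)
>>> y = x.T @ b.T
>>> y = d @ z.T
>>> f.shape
(13, 11, 7)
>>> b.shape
(13, 11)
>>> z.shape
(13, 7)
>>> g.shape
(3, 7, 19)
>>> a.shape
(7,)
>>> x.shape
(11, 19, 13, 3)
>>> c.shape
(7,)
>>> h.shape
(11, 13, 7)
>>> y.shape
(31, 11, 13)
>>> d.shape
(31, 11, 7)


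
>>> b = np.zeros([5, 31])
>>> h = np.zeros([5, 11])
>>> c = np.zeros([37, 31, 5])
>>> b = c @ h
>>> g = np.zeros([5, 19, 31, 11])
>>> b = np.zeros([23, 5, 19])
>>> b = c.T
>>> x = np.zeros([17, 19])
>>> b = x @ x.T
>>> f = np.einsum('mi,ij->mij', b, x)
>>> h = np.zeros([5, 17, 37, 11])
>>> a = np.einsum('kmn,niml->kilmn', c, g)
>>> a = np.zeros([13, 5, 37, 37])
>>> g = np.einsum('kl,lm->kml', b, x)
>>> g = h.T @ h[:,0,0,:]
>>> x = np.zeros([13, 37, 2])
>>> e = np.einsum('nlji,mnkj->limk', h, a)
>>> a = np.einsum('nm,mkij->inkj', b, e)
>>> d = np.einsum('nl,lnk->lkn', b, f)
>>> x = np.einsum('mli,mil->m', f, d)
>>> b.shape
(17, 17)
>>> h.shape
(5, 17, 37, 11)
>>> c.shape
(37, 31, 5)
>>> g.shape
(11, 37, 17, 11)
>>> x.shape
(17,)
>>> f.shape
(17, 17, 19)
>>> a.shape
(13, 17, 11, 37)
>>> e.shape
(17, 11, 13, 37)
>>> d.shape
(17, 19, 17)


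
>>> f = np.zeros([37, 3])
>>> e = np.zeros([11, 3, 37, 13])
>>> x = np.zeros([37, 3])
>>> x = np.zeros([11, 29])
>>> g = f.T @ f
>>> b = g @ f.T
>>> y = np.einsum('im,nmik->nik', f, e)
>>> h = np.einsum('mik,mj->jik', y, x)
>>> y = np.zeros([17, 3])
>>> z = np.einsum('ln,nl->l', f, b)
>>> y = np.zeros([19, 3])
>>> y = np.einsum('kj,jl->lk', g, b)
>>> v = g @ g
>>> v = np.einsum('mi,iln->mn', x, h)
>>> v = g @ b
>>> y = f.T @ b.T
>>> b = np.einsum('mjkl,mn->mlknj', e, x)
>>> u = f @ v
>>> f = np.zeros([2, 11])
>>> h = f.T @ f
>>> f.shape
(2, 11)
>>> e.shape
(11, 3, 37, 13)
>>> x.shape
(11, 29)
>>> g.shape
(3, 3)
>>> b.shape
(11, 13, 37, 29, 3)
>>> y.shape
(3, 3)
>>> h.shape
(11, 11)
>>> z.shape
(37,)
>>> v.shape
(3, 37)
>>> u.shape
(37, 37)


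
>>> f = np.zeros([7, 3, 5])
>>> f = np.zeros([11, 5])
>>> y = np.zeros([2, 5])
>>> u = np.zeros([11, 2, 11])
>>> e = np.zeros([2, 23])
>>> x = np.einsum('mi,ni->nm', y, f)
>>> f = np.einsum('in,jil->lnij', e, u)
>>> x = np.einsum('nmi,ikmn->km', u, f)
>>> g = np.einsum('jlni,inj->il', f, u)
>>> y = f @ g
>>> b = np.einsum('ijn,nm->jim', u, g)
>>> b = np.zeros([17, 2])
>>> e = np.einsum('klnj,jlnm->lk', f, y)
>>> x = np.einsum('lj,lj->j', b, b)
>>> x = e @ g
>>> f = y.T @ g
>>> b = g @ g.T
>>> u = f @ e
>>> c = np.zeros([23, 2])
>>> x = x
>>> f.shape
(23, 2, 23, 23)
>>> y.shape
(11, 23, 2, 23)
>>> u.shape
(23, 2, 23, 11)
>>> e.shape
(23, 11)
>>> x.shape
(23, 23)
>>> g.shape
(11, 23)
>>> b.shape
(11, 11)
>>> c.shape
(23, 2)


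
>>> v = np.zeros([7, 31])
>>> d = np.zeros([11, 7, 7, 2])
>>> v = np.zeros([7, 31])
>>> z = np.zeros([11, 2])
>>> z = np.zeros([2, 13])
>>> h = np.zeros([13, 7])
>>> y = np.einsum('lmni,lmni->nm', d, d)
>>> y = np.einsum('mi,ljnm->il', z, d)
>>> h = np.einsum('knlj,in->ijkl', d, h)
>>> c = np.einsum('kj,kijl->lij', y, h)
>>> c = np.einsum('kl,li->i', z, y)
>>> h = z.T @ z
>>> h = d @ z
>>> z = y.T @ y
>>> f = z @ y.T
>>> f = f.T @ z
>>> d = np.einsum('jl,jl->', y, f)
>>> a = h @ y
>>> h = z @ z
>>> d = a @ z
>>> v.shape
(7, 31)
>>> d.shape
(11, 7, 7, 11)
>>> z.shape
(11, 11)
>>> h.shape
(11, 11)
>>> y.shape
(13, 11)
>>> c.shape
(11,)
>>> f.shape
(13, 11)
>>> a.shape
(11, 7, 7, 11)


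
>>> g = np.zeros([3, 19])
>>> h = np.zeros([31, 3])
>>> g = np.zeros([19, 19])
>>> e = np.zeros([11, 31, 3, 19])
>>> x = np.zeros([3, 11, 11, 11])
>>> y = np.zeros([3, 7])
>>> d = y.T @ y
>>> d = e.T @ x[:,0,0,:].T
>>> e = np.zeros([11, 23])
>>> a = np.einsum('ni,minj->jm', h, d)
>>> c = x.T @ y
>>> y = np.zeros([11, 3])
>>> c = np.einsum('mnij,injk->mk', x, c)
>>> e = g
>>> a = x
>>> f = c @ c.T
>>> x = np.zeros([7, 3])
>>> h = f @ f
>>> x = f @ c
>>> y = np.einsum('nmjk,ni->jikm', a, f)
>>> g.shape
(19, 19)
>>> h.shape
(3, 3)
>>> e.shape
(19, 19)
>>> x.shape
(3, 7)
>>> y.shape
(11, 3, 11, 11)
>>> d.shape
(19, 3, 31, 3)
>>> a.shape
(3, 11, 11, 11)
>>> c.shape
(3, 7)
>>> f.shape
(3, 3)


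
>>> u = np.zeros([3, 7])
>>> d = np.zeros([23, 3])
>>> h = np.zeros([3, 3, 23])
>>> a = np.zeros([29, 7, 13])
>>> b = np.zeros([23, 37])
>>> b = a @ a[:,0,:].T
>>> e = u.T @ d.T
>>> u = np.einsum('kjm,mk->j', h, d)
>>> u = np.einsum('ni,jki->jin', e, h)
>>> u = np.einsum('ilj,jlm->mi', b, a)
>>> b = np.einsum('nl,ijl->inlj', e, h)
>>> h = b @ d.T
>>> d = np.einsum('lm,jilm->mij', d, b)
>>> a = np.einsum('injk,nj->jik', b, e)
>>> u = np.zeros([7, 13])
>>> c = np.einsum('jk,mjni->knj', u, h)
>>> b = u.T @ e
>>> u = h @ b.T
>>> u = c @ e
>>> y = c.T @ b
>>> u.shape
(13, 23, 23)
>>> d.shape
(3, 7, 3)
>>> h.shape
(3, 7, 23, 23)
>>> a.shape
(23, 3, 3)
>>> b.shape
(13, 23)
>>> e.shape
(7, 23)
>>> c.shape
(13, 23, 7)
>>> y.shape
(7, 23, 23)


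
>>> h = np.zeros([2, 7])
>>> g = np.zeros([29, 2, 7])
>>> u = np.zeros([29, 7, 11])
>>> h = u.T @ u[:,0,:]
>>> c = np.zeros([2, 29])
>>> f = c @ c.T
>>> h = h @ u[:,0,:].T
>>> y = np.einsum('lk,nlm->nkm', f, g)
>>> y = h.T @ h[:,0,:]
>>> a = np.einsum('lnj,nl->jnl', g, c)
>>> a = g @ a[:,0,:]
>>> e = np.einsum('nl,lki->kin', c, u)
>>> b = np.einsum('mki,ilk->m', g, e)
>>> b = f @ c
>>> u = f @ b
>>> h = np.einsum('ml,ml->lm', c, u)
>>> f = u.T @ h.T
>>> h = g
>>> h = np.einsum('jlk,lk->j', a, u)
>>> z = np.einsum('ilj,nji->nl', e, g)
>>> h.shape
(29,)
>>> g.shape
(29, 2, 7)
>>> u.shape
(2, 29)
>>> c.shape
(2, 29)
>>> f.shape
(29, 29)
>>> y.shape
(29, 7, 29)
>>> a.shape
(29, 2, 29)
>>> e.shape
(7, 11, 2)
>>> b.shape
(2, 29)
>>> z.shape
(29, 11)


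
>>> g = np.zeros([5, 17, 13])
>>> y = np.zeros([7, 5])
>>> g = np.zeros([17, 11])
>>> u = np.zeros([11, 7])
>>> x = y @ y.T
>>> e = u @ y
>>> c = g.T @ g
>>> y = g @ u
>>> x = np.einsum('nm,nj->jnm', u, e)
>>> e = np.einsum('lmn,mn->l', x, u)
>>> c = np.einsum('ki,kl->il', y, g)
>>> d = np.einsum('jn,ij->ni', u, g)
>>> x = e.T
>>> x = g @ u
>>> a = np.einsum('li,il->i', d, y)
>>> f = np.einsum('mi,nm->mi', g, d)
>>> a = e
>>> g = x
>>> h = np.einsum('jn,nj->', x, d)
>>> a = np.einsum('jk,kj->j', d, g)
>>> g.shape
(17, 7)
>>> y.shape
(17, 7)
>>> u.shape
(11, 7)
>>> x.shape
(17, 7)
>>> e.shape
(5,)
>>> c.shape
(7, 11)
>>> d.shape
(7, 17)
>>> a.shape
(7,)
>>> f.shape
(17, 11)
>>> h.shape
()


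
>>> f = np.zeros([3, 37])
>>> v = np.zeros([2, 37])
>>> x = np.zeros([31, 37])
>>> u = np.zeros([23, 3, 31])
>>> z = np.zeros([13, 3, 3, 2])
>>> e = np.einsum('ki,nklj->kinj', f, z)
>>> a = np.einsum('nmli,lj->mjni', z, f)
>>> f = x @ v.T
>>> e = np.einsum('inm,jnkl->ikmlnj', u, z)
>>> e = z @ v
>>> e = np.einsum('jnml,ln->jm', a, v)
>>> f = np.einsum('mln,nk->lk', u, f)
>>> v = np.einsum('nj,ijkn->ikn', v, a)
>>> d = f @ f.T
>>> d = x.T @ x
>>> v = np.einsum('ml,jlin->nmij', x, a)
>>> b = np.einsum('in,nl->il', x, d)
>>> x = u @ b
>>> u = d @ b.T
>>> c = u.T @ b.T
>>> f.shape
(3, 2)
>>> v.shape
(2, 31, 13, 3)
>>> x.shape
(23, 3, 37)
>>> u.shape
(37, 31)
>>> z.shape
(13, 3, 3, 2)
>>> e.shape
(3, 13)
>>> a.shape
(3, 37, 13, 2)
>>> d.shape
(37, 37)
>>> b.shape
(31, 37)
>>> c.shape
(31, 31)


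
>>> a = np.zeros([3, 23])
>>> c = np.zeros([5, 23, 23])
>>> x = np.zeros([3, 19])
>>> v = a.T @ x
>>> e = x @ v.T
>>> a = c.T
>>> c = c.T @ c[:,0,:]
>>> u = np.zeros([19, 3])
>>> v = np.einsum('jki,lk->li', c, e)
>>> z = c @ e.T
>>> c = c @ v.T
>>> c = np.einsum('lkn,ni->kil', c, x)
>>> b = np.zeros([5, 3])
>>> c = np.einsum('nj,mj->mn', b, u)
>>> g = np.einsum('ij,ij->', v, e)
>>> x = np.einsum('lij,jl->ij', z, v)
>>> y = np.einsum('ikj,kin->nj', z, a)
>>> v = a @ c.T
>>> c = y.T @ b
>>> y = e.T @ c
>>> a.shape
(23, 23, 5)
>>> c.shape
(3, 3)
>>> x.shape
(23, 3)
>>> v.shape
(23, 23, 19)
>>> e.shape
(3, 23)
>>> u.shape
(19, 3)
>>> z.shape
(23, 23, 3)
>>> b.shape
(5, 3)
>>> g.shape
()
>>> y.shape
(23, 3)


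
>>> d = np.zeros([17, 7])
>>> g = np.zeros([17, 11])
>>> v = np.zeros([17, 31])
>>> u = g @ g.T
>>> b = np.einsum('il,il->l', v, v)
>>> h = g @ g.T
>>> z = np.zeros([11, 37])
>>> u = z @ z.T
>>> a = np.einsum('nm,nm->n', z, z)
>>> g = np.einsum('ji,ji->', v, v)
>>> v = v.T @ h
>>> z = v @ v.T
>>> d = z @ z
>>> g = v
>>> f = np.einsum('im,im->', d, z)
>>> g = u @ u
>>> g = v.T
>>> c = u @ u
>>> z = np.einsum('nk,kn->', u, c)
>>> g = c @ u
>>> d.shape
(31, 31)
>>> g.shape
(11, 11)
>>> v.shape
(31, 17)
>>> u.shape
(11, 11)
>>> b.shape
(31,)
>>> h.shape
(17, 17)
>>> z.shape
()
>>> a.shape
(11,)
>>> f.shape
()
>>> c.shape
(11, 11)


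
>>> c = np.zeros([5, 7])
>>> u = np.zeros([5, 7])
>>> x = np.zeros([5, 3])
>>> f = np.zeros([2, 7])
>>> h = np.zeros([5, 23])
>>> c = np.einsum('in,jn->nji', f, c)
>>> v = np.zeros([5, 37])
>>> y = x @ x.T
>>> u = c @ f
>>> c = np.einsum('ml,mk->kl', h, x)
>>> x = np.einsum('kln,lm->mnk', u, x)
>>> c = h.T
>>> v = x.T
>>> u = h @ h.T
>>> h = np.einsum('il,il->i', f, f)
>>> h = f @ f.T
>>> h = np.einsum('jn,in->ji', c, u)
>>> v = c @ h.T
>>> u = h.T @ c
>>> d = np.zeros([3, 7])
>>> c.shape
(23, 5)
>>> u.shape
(5, 5)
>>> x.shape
(3, 7, 7)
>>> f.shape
(2, 7)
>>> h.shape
(23, 5)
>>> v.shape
(23, 23)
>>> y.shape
(5, 5)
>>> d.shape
(3, 7)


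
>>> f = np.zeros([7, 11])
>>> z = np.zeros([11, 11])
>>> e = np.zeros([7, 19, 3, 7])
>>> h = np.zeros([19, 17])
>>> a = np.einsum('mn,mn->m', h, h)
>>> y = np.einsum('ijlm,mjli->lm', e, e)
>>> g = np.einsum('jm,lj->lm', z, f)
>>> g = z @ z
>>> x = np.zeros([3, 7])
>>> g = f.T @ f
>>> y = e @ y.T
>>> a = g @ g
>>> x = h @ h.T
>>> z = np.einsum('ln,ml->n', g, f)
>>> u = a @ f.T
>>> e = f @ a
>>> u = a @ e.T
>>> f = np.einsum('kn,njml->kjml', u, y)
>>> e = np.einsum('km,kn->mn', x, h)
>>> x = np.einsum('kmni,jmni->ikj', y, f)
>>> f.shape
(11, 19, 3, 3)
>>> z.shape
(11,)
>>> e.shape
(19, 17)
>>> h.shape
(19, 17)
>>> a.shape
(11, 11)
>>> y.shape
(7, 19, 3, 3)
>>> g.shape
(11, 11)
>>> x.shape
(3, 7, 11)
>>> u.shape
(11, 7)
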